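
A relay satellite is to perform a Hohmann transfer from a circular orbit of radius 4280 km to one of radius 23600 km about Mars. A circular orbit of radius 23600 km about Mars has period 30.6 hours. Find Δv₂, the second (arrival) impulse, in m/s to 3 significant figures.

From Kepler's third law T² = 4π²r³/μ at r = 23600 km, T = 30.6 hours = 30.6 × 3600 s = 1.1016×10^5 s: μ = 4π²r³/T² = 42761.0 km³/s².
The Hohmann ellipse has a_t = (r₁ + r₂)/2 = 13940 km.
On the circular orbit at r = 23600 km, v_c = √(μ/r) = 1.3461 km/s.
Transfer-orbit speed at the same r (vis-viva, a = a_t): v_t = √[μ(2/r − 1/a_t)] = 0.74586 km/s.
Δv₂ = |v_t − v_c| = |0.74586 − 1.3461| = 0.6002 km/s.

Δv₂ = 600 m/s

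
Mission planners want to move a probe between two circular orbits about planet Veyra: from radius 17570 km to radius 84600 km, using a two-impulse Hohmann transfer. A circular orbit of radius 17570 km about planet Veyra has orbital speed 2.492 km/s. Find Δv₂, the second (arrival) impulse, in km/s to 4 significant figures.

Δv₂ = 0.4696 km/s

From the circular-orbit relation v² = μ/r at r = 17570 km: μ = v²r = (2.492)² × 17570 = 1.09111×10^5 km³/s².
The Hohmann ellipse has a_t = (r₁ + r₂)/2 = 51085 km.
Circular speed at r = 84600 km: v_c = √(μ/r) = 1.13566 km/s.
Transfer-orbit speed at the same r (vis-viva, a = a_t): v_t = √[μ(2/r − 1/a_t)] = 0.666021 km/s.
Δv₂ = |v_t − v_c| = |0.666021 − 1.13566| = 0.4696 km/s.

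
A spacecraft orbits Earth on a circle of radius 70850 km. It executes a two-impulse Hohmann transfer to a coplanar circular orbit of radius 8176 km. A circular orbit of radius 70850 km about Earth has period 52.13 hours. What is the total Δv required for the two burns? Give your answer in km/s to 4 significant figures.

Δv = 3.661 km/s

From Kepler's third law T² = 4π²r³/μ at r = 70850 km, T = 52.13 hours = 52.13 × 3600 s = 1.87668×10^5 s: μ = 4π²r³/T² = 3.98656×10^5 km³/s².
The Hohmann ellipse has a_t = (r₁ + r₂)/2 = 39513 km.
At r₁ the circular-orbit speed is v₁ = √(μ/r₁) = 2.372 km/s.
Transfer-orbit speed at r₁ (vis-viva equation): v_a = √[μ(2/r₁ − 1/a_t)] = 1.079 km/s.
First burn Δv₁ = |v_a − v₁| = 1.293 km/s.
Circular speed at r₂: v₂ = √(μ/r₂) = 6.9828 km/s.
Transfer-orbit speed at r₂: v_p = √[μ(2/r₂ − 1/a_t)] = 9.3504 km/s.
Second burn Δv₂ = |v₂ − v_p| = 2.368 km/s.
Δv = Δv₁ + Δv₂ = 1.293 + 2.368 = 3.661 km/s.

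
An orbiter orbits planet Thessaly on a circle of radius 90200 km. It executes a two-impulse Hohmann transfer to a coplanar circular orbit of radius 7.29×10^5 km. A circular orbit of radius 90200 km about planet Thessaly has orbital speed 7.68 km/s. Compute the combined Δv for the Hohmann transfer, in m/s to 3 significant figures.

From the circular-orbit relation v² = μ/r at r = 90200 km: μ = v²r = (7.68)² × 90200 = 5.32021×10^6 km³/s².
Semi-major axis of the transfer orbit: a_t = (90200 + 7.290×10^5)/2 = 4.096×10^5 km.
Circular speed at r₁: v₁ = √(μ/r₁) = √(5.32021×10^6/90200) = 7.6800 km/s.
Transfer-orbit speed at r₁ (vis-viva): v_p = √[μ(2/r₁ − 1/a_t)] = 10.246 km/s.
First burn Δv₁ = |v_p − v₁| = 2.566 km/s.
At r₂, v₂ = √(μ/r₂) = 2.7015 km/s.
Transfer-orbit speed at r₂: v_a = √[μ(2/r₂ − 1/a_t)] = 1.2677 km/s.
Second burn Δv₂ = |v₂ − v_a| = 1.434 km/s.
Δv = Δv₁ + Δv₂ = 2.566 + 1.434 = 4.000 km/s.

Δv = 4000 m/s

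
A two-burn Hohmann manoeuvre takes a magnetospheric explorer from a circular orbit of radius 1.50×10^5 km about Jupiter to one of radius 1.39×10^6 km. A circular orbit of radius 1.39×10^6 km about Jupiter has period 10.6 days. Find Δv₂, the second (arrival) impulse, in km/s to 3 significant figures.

From Kepler's third law T² = 4π²r³/μ at r = 1.39×10^6 km, T = 10.6 days = 10.6 × 86400 s = 9.1584×10^5 s: μ = 4π²r³/T² = 1.26405×10^8 km³/s².
Semi-major axis of the transfer orbit: a_t = (1.500×10^5 + 1.390×10^6)/2 = 7.700×10^5 km.
Circular speed at r = 1.390×10^6 km: v_c = √(μ/r) = 9.536 km/s.
Vis-viva on the transfer ellipse at r = 1.390×10^6 km gives v_t = √[μ(2/r − 1/a_t)] = 4.209 km/s.
Δv₂ = |v_t − v_c| = |4.209 − 9.536| = 5.327 km/s.

Δv₂ = 5.33 km/s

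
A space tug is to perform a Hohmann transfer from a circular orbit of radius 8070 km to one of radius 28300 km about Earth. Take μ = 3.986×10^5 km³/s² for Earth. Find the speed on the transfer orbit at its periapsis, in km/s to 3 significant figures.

v = 8.77 km/s

Transfer-ellipse semi-major axis a_t = (r₁ + r₂)/2 = (8070 + 28300)/2 = 18185 km.
The periapsis of the transfer ellipse is at r = 8070 km.
Applying v² = μ(2/r − 1/a_t): v = 8.767 km/s.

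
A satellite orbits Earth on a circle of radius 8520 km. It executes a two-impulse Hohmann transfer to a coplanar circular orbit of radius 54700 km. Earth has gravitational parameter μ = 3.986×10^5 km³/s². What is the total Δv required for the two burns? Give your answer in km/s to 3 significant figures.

Transfer-ellipse semi-major axis a_t = (r₁ + r₂)/2 = (8520 + 54700)/2 = 31610 km.
Circular speed at r₁: v₁ = √(μ/r₁) = √(3.986×10^5/8520) = 6.840 km/s.
Transfer-orbit speed at r₁ (v² = μ(2/r − 1/a)): v_p = √[μ(2/r₁ − 1/a_t)] = 8.998 km/s.
First burn Δv₁ = |v_p − v₁| = 2.158 km/s.
At r₂, v₂ = √(μ/r₂) = 2.699 km/s.
Transfer-orbit speed at r₂: v_a = √[μ(2/r₂ − 1/a_t)] = 1.401 km/s.
Second burn Δv₂ = |v₂ − v_a| = 1.298 km/s.
Total Δv = Δv₁ + Δv₂ = 3.456 km/s.

Δv = 3.46 km/s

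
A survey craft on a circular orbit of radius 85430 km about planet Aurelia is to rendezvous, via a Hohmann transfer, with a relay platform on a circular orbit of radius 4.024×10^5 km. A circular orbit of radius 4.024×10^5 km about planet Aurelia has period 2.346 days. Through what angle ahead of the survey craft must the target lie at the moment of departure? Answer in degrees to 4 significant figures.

From Kepler's third law T² = 4π²r³/μ at r = 4.024×10^5 km, T = 2.346 days = 2.346 × 86400 s = 2.026944×10^5 s: μ = 4π²r³/T² = 6.26109×10^7 km³/s².
Transfer-ellipse semi-major axis a_t = (r₁ + r₂)/2 = (85430 + 4.024×10^5)/2 = 2.43915×10^5 km.
The half-period of the transfer ellipse is t = π√(a_t³/μ) = 47828 s.
Target angular speed ω₂ = √(μ/r₂³) = 3.0998×10^-5 rad/s.
Angle swept by the target during transfer: ω₂·t = 1.4826 rad = 84.95°.
The survey craft traverses 180° on the transfer ellipse, so the target must lead by 180° − 84.95° = 95.05°.

φ = 95.05°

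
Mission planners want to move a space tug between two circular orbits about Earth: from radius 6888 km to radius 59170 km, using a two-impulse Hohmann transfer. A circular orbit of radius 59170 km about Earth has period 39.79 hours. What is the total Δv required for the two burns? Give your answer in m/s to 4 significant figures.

From Kepler's third law T² = 4π²r³/μ at r = 59170 km, T = 39.79 hours = 39.79 × 3600 s = 1.43244×10^5 s: μ = 4π²r³/T² = 3.98576×10^5 km³/s².
The Hohmann ellipse has a_t = (r₁ + r₂)/2 = 33029 km.
At r₁ the circular-orbit speed is v₁ = √(μ/r₁) = 7.6069 km/s.
Transfer-orbit speed at r₁ (vis-viva equation): v_p = √[μ(2/r₁ − 1/a_t)] = 10.182 km/s.
First burn Δv₁ = |v_p − v₁| = 2.575 km/s.
At r₂, v₂ = √(μ/r₂) = 2.595 km/s.
Transfer-orbit speed at r₂: v_a = √[μ(2/r₂ − 1/a_t)] = 1.185 km/s.
Second burn Δv₂ = |v₂ − v_a| = 1.410 km/s.
Δv = Δv₁ + Δv₂ = 2.575 + 1.410 = 3.985 km/s.

Δv = 3985 m/s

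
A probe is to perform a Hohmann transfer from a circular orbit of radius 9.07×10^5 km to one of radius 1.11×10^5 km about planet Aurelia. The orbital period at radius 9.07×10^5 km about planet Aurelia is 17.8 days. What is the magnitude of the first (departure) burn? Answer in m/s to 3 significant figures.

From Kepler's third law T² = 4π²r³/μ at r = 9.07×10^5 km, T = 17.8 days = 17.8 × 86400 s = 1.53792×10^6 s: μ = 4π²r³/T² = 1.24542×10^7 km³/s².
Transfer-ellipse semi-major axis a_t = (r₁ + r₂)/2 = (9.070×10^5 + 1.110×10^5)/2 = 5.090×10^5 km.
On the circular orbit at r = 9.070×10^5 km, v_c = √(μ/r) = 3.7056 km/s.
Vis-viva on the transfer ellipse at r = 9.070×10^5 km gives v_t = √[μ(2/r − 1/a_t)] = 1.7304 km/s.
Δv₁ = |v_t − v_c| = |1.7304 − 3.7056| = 1.975 km/s.

Δv₁ = 1980 m/s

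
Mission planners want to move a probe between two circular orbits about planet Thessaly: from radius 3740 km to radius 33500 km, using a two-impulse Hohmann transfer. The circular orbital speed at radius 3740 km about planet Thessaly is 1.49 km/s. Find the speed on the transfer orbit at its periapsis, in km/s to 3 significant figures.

From the circular-orbit relation v² = μ/r at r = 3740 km: μ = v²r = (1.49)² × 3740 = 8303.17 km³/s².
Semi-major axis of the transfer orbit: a_t = (3740 + 33500)/2 = 18620 km.
The periapsis of the transfer ellipse is at r = 3740 km.
From the vis-viva equation, v = √[μ(2/r − 1/a_t)] = 1.999 km/s.

v = 2.00 km/s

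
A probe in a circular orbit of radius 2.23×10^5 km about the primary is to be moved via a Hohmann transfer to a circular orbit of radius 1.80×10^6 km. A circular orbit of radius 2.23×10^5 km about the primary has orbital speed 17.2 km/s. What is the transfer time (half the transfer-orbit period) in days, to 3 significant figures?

t = 4.55 days

From the circular-orbit relation v² = μ/r at r = 2.23×10^5 km: μ = v²r = (17.2)² × 2.23×10^5 = 6.59723×10^7 km³/s².
Semi-major axis of the transfer orbit: a_t = (2.230×10^5 + 1.800×10^6)/2 = 1.0115×10^6 km.
Transfer time t = π√(a_t³/μ) = π√((1.0115×10^6)³ / 6.59723×10^7) = 3.935×10^5 s.
Converting: 3.935×10^5 s ÷ 86400 s/day = 4.55 days.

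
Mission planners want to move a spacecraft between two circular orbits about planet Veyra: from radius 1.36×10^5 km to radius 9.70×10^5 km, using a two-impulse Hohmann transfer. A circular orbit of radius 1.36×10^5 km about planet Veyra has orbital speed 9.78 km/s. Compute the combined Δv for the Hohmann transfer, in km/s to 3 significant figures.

Δv = 5.02 km/s

From the circular-orbit relation v² = μ/r at r = 1.36×10^5 km: μ = v²r = (9.78)² × 1.36×10^5 = 1.30082×10^7 km³/s².
Transfer-ellipse semi-major axis a_t = (r₁ + r₂)/2 = (1.360×10^5 + 9.700×10^5)/2 = 5.530×10^5 km.
Circular speed at r₁: v₁ = √(μ/r₁) = √(1.30082×10^7/1.360×10^5) = 9.7800 km/s.
On the transfer ellipse at r₁, vis-viva gives v_p = √[μ(2/r₁ − 1/a_t)] = 12.953 km/s.
First burn Δv₁ = |v_p − v₁| = 3.173 km/s.
At r₂, v₂ = √(μ/r₂) = 3.662 km/s.
Transfer-orbit speed at r₂: v_a = √[μ(2/r₂ − 1/a_t)] = 1.816 km/s.
Second burn Δv₂ = |v₂ − v_a| = 1.846 km/s.
Total Δv = Δv₁ + Δv₂ = 5.019 km/s.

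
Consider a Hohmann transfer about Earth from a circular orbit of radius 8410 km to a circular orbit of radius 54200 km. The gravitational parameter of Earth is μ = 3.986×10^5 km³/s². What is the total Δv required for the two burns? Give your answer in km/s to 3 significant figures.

Δv = 3.48 km/s

Transfer-ellipse semi-major axis a_t = (r₁ + r₂)/2 = (8410 + 54200)/2 = 31305 km.
Circular speed at r₁: v₁ = √(μ/r₁) = √(3.986×10^5/8410) = 6.8845 km/s.
Transfer-orbit speed at r₁ (vis-viva equation): v_p = √[μ(2/r₁ − 1/a_t)] = 9.0586 km/s.
First burn Δv₁ = |v_p − v₁| = 2.174 km/s.
Circular speed at r₂: v₂ = √(μ/r₂) = 2.712 km/s.
Transfer-orbit speed at r₂: v_a = √[μ(2/r₂ − 1/a_t)] = 1.406 km/s.
Second burn Δv₂ = |v₂ − v_a| = 1.306 km/s.
Δv = Δv₁ + Δv₂ = 2.174 + 1.306 = 3.480 km/s.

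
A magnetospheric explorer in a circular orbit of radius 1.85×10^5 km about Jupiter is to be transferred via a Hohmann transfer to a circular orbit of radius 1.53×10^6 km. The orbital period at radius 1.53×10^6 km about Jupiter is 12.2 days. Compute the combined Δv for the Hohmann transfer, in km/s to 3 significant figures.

Δv = 13.7 km/s

From Kepler's third law T² = 4π²r³/μ at r = 1.53×10^6 km, T = 12.2 days = 12.2 × 86400 s = 1.05408×10^6 s: μ = 4π²r³/T² = 1.27259×10^8 km³/s².
The Hohmann ellipse has a_t = (r₁ + r₂)/2 = 8.575×10^5 km.
Circular speed at r₁: v₁ = √(μ/r₁) = √(1.27259×10^8/1.850×10^5) = 26.228 km/s.
Transfer-orbit speed at r₁ (vis-viva equation): v_p = √[μ(2/r₁ − 1/a_t)] = 35.034 km/s.
First burn Δv₁ = |v_p − v₁| = 8.806 km/s.
Circular speed at r₂: v₂ = √(μ/r₂) = 9.120 km/s.
Transfer-orbit speed at r₂: v_a = √[μ(2/r₂ − 1/a_t)] = 4.236 km/s.
Second burn Δv₂ = |v₂ − v_a| = 4.884 km/s.
Δv = Δv₁ + Δv₂ = 8.806 + 4.884 = 13.69 km/s.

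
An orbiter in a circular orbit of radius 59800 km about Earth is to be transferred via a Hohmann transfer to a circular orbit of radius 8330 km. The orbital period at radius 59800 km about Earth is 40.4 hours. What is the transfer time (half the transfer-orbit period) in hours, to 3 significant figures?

t = 8.68 hours

From Kepler's third law T² = 4π²r³/μ at r = 59800 km, T = 40.4 hours = 40.4 × 3600 s = 1.4544×10^5 s: μ = 4π²r³/T² = 3.99113×10^5 km³/s².
Transfer-ellipse semi-major axis a_t = (r₁ + r₂)/2 = (59800 + 8330)/2 = 34065 km.
By Kepler's third law the transfer-orbit period is T = 2π√(a_t³/μ), so t = T/2 = 31265 s.
Converting: 31265 s ÷ 3600 s/hour = 8.68 hours.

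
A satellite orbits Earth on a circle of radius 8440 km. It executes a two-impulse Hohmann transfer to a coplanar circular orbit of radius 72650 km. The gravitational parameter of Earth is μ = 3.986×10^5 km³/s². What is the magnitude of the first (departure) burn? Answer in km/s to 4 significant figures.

Δv₁ = 2.327 km/s

Semi-major axis of the transfer orbit: a_t = (8440 + 72650)/2 = 40545 km.
Circular speed at r = 8440 km: v_c = √(μ/r) = 6.872 km/s.
Transfer-orbit speed at the same r (vis-viva, a = a_t): v_t = √[μ(2/r − 1/a_t)] = 9.199 km/s.
Δv₁ = |v_t − v_c| = |9.199 − 6.872| = 2.327 km/s.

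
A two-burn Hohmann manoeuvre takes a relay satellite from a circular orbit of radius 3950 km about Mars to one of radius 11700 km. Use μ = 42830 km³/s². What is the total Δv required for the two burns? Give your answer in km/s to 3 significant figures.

Semi-major axis of the transfer orbit: a_t = (3950 + 11700)/2 = 7825 km.
Circular speed at r₁: v₁ = √(μ/r₁) = √(42830/3950) = 3.29288 km/s.
Transfer-orbit speed at r₁ (v² = μ(2/r − 1/a)): v_p = √[μ(2/r₁ − 1/a_t)] = 4.02649 km/s.
First burn Δv₁ = |v_p − v₁| = 0.73361 km/s.
Circular speed at r₂: v₂ = √(μ/r₂) = 1.91329 km/s.
Transfer-orbit speed at r₂: v_a = √[μ(2/r₂ − 1/a_t)] = 1.35937 km/s.
Second burn Δv₂ = |v₂ − v_a| = 0.55392 km/s.
Δv = Δv₁ + Δv₂ = 0.73361 + 0.55392 = 1.288 km/s.

Δv = 1.29 km/s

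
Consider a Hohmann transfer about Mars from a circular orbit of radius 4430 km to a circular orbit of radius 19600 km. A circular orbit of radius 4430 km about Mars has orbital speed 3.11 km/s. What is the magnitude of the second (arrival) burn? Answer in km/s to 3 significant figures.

Δv₂ = 0.581 km/s

From the circular-orbit relation v² = μ/r at r = 4430 km: μ = v²r = (3.11)² × 4430 = 42847.4 km³/s².
Transfer-ellipse semi-major axis a_t = (r₁ + r₂)/2 = (4430 + 19600)/2 = 12015 km.
Circular speed at r = 19600 km: v_c = √(μ/r) = 1.47854 km/s.
Vis-viva on the transfer ellipse at r = 19600 km gives v_t = √[μ(2/r − 1/a_t)] = 0.897789 km/s.
Δv₂ = |v_t − v_c| = |0.897789 − 1.47854| = 0.5808 km/s.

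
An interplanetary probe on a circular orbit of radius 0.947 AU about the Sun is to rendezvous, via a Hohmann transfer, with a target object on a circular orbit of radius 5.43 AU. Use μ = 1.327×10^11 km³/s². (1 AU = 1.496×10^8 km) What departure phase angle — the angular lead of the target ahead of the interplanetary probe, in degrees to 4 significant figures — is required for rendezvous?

In km: r₁ = 0.947 × 1.496×10^8 = 1.416712×10^8 km; r₂ = 5.43 × 1.496×10^8 = 8.12328×10^8 km.
The Hohmann ellipse has a_t = (r₁ + r₂)/2 = 4.769996×10^8 km.
The half-period of the transfer ellipse is t = π√(a_t³/μ) = 8.9844×10^7 s.
Target angular speed ω₂ = √(μ/r₂³) = 1.5734×10^-8 rad/s.
Angle swept by the target during transfer: ω₂·t = 1.4136 rad = 80.99°.
Arrival is 180° from departure on the ellipse, so φ = 180° − 80.99° = 99.01°.

φ = 99.01°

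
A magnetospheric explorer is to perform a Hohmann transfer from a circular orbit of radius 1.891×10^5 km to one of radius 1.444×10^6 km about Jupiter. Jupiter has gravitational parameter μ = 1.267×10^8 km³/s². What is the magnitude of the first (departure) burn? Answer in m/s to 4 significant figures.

Transfer-ellipse semi-major axis a_t = (r₁ + r₂)/2 = (1.891×10^5 + 1.444×10^6)/2 = 8.1655×10^5 km.
On the circular orbit at r = 1.891×10^5 km, v_c = √(μ/r) = 25.885 km/s.
Transfer-orbit speed at the same r (vis-viva, a = a_t): v_t = √[μ(2/r − 1/a_t)] = 34.422 km/s.
Δv₁ = |v_t − v_c| = |34.422 − 25.885| = 8.537 km/s.

Δv₁ = 8537 m/s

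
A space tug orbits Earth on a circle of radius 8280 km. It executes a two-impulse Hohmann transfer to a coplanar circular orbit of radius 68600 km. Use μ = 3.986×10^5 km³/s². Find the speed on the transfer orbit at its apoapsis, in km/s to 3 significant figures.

v = 1.12 km/s

Semi-major axis of the transfer orbit: a_t = (8280 + 68600)/2 = 38440 km.
The apoapsis of the transfer ellipse is at r = 68600 km.
From the vis-viva equation, v = √[μ(2/r − 1/a_t)] = 1.119 km/s.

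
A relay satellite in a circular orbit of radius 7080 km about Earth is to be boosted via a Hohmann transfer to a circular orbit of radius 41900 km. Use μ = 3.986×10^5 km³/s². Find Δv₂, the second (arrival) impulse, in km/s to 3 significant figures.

Δv₂ = 1.43 km/s

Semi-major axis of the transfer orbit: a_t = (7080 + 41900)/2 = 24490 km.
Circular speed at r = 41900 km: v_c = √(μ/r) = 3.084 km/s.
Transfer-orbit speed at the same r (vis-viva, a = a_t): v_t = √[μ(2/r − 1/a_t)] = 1.658 km/s.
Δv₂ = |v_t − v_c| = |1.658 − 3.084| = 1.426 km/s.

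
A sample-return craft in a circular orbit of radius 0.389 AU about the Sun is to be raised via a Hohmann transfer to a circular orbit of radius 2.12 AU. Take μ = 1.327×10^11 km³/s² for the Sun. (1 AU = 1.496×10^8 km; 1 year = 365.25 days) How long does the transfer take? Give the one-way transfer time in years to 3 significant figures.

In km: r₁ = 0.389 × 1.496×10^8 = 5.81944×10^7 km; r₂ = 2.12 × 1.496×10^8 = 3.17152×10^8 km.
Transfer-ellipse semi-major axis a_t = (r₁ + r₂)/2 = (5.81944×10^7 + 3.17152×10^8)/2 = 1.876732×10^8 km.
Transfer time t = π√(a_t³/μ) = π√((1.876732×10^8)³ / 1.327×10^11) = 2.217×10^7 s.
Converting: 2.217×10^7 s ÷ 3.15576×10^7 s/year (365.25 × 86400) = 0.703 years.

t = 0.703 years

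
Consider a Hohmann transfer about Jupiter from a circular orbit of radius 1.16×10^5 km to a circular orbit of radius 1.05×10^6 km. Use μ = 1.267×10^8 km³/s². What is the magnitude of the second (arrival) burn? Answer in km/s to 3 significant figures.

The Hohmann ellipse has a_t = (r₁ + r₂)/2 = 5.830×10^5 km.
On the circular orbit at r = 1.050×10^6 km, v_c = √(μ/r) = 10.985 km/s.
Vis-viva on the transfer ellipse at r = 1.050×10^6 km gives v_t = √[μ(2/r − 1/a_t)] = 4.8999 km/s.
Δv₂ = |v_t − v_c| = |4.8999 − 10.985| = 6.085 km/s.

Δv₂ = 6.08 km/s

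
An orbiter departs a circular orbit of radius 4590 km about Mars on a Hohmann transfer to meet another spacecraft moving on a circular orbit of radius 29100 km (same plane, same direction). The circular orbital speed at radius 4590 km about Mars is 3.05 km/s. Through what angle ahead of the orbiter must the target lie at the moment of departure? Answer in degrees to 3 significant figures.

φ = 101°

From the circular-orbit relation v² = μ/r at r = 4590 km: μ = v²r = (3.05)² × 4590 = 42698.5 km³/s².
The Hohmann ellipse has a_t = (r₁ + r₂)/2 = 16845 km.
Transfer time t = π√(a_t³/μ) = 33239.2 s.
Target angular speed ω₂ = √(μ/r₂³) = 4.16262×10^-5 rad/s.
Angle swept by the target during transfer: ω₂·t = 1.38362 rad = 79.28°.
The orbiter traverses 180° on the transfer ellipse, so the target must lead by 180° − 79.28° = 101°.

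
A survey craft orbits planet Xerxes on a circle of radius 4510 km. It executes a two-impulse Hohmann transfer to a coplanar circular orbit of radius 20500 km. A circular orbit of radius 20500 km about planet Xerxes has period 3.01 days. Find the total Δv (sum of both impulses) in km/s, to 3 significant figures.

Δv = 0.494 km/s

From Kepler's third law T² = 4π²r³/μ at r = 20500 km, T = 3.01 days = 3.01 × 86400 s = 2.60064×10^5 s: μ = 4π²r³/T² = 5028.76 km³/s².
Semi-major axis of the transfer orbit: a_t = (4510 + 20500)/2 = 12505 km.
At r₁ the circular-orbit speed is v₁ = √(μ/r₁) = 1.0559 km/s.
Transfer-orbit speed at r₁ (vis-viva equation): v_p = √[μ(2/r₁ − 1/a_t)] = 1.3520 km/s.
First burn Δv₁ = |v_p − v₁| = 0.2961 km/s.
At r₂, v₂ = √(μ/r₂) = 0.49528 km/s.
Transfer-orbit speed at r₂: v_a = √[μ(2/r₂ − 1/a_t)] = 0.29744 km/s.
Second burn Δv₂ = |v₂ − v_a| = 0.1978 km/s.
Δv = Δv₁ + Δv₂ = 0.2961 + 0.1978 = 0.4939 km/s.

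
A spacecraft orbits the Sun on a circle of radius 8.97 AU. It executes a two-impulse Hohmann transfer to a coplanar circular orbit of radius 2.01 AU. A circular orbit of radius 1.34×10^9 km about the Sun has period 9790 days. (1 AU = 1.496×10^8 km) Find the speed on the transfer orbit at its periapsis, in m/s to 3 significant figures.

From Kepler's third law T² = 4π²r³/μ at r = 1.34×10^9 km, T = 9790 days = 9790 × 86400 s = 8.45856×10^8 s: μ = 4π²r³/T² = 1.32764×10^11 km³/s².
In km: r₁ = 8.97 × 1.496×10^8 = 1.341912×10^9 km; r₂ = 2.01 × 1.496×10^8 = 3.00696×10^8 km.
Semi-major axis of the transfer orbit: a_t = (1.341912×10^9 + 3.00696×10^8)/2 = 8.21304×10^8 km.
The periapsis of the transfer ellipse is at r = 3.00696×10^8 km.
Applying v² = μ(2/r − 1/a_t): v = 26.86 km/s.

v = 26900 m/s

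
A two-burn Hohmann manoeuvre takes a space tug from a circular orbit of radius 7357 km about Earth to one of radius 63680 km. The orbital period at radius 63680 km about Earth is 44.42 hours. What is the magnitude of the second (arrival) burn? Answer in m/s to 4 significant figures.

Δv₂ = 1363 m/s

From Kepler's third law T² = 4π²r³/μ at r = 63680 km, T = 44.42 hours = 44.42 × 3600 s = 1.59912×10^5 s: μ = 4π²r³/T² = 3.98664×10^5 km³/s².
Semi-major axis of the transfer orbit: a_t = (7357 + 63680)/2 = 35518.5 km.
On the circular orbit at r = 63680 km, v_c = √(μ/r) = 2.502 km/s.
Transfer-orbit speed at the same r (vis-viva, a = a_t): v_t = √[μ(2/r − 1/a_t)] = 1.139 km/s.
Δv₂ = |v_t − v_c| = |1.139 − 2.502| = 1.363 km/s.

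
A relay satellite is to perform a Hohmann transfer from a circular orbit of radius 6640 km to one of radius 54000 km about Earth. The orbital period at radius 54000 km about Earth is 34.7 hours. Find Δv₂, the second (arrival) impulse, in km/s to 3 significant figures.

Δv₂ = 1.45 km/s

From Kepler's third law T² = 4π²r³/μ at r = 54000 km, T = 34.7 hours = 34.7 × 3600 s = 1.2492×10^5 s: μ = 4π²r³/T² = 3.98361×10^5 km³/s².
Transfer-ellipse semi-major axis a_t = (r₁ + r₂)/2 = (6640 + 54000)/2 = 30320 km.
On the circular orbit at r = 54000 km, v_c = √(μ/r) = 2.716 km/s.
Vis-viva on the transfer ellipse at r = 54000 km gives v_t = √[μ(2/r − 1/a_t)] = 1.271 km/s.
Δv₂ = |v_t − v_c| = |1.271 − 2.716| = 1.445 km/s.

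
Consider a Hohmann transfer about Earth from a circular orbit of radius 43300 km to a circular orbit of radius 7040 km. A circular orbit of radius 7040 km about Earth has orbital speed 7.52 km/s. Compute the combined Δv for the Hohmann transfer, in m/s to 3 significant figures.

From the circular-orbit relation v² = μ/r at r = 7040 km: μ = v²r = (7.52)² × 7040 = 3.98115×10^5 km³/s².
The Hohmann ellipse has a_t = (r₁ + r₂)/2 = 25170 km.
Circular speed at r₁: v₁ = √(μ/r₁) = √(3.98115×10^5/43300) = 3.0322 km/s.
Transfer-orbit speed at r₁ (vis-viva): v_a = √[μ(2/r₁ − 1/a_t)] = 1.6036 km/s.
First burn Δv₁ = |v_a − v₁| = 1.429 km/s.
Circular speed at r₂: v₂ = √(μ/r₂) = 7.520 km/s.
Transfer-orbit speed at r₂: v_p = √[μ(2/r₂ − 1/a_t)] = 9.863 km/s.
Second burn Δv₂ = |v₂ − v_p| = 2.343 km/s.
Δv = Δv₁ + Δv₂ = 1.429 + 2.343 = 3.772 km/s.

Δv = 3770 m/s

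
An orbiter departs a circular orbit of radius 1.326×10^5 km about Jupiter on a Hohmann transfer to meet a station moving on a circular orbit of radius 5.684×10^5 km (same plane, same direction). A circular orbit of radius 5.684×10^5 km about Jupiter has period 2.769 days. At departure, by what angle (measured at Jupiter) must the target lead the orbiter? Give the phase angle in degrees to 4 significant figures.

From Kepler's third law T² = 4π²r³/μ at r = 5.684×10^5 km, T = 2.769 days = 2.769 × 86400 s = 2.392416×10^5 s: μ = 4π²r³/T² = 1.26663×10^8 km³/s².
The Hohmann ellipse has a_t = (r₁ + r₂)/2 = 3.505×10^5 km.
The half-period of the transfer ellipse is t = π√(a_t³/μ) = 57924 s.
The target's mean motion on its circular orbit is ω₂ = √(μ/r₂³) = 2.6263×10^-5 rad/s.
Angle swept by the target during transfer: ω₂·t = 1.5213 rad = 87.16°.
Arrival is 180° from departure on the ellipse, so φ = 180° − 87.16° = 92.84°.

φ = 92.84°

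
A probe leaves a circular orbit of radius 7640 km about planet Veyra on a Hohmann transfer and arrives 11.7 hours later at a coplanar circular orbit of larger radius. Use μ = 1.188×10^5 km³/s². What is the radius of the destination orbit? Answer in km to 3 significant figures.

r₂ = 47800 km

Transfer time t = 11.7 hours = 42120 s, and t = π√(a_t³/μ).
So a_t = (μ t²/π²)^(1/3) = (1.188×10^5 × (42120)² / π²)^(1/3) = 27744 km.
Since a_t = (r₁ + r₂)/2, r₂ = 2a_t − r₁ = 2×27744 − 7640 = 47848 km.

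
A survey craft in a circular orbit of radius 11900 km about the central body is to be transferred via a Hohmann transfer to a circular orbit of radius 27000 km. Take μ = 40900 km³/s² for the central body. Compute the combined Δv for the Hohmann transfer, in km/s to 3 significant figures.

Semi-major axis of the transfer orbit: a_t = (11900 + 27000)/2 = 19450 km.
At r₁ the circular-orbit speed is v₁ = √(μ/r₁) = 1.8539 km/s.
Transfer-orbit speed at r₁ (vis-viva equation): v_p = √[μ(2/r₁ − 1/a_t)] = 2.1843 km/s.
First burn Δv₁ = |v_p − v₁| = 0.3304 km/s.
At r₂, v₂ = √(μ/r₂) = 1.2308 km/s.
Transfer-orbit speed at r₂: v_a = √[μ(2/r₂ − 1/a_t)] = 0.96271 km/s.
Second burn Δv₂ = |v₂ − v_a| = 0.2681 km/s.
Total Δv = Δv₁ + Δv₂ = 0.5985 km/s.

Δv = 0.598 km/s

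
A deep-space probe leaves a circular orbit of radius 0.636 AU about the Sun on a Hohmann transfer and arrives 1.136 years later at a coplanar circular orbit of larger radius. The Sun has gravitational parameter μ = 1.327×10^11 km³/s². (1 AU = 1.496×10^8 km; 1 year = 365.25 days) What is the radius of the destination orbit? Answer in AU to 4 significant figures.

In km: r₁ = 0.636 × 1.496×10^8 = 9.51456×10^7 km.
Transfer time t = 1.136 years × 365.25 × 86400 s = 3.58494336×10^7 s, and t = π√(a_t³/μ).
So a_t = (μ t²/π²)^(1/3) = (1.327×10^11 × (3.58494336×10^7)² / π²)^(1/3) = 2.5853×10^8 km.
Since a_t = (r₁ + r₂)/2, r₂ = 2a_t − r₁ = 2×2.5853×10^8 − 9.51456×10^7 = 4.219144×10^8 km.
In AU: r₂ = 4.219144×10^8 / 1.496×10^8 = 2.820 AU.

r₂ = 2.820 AU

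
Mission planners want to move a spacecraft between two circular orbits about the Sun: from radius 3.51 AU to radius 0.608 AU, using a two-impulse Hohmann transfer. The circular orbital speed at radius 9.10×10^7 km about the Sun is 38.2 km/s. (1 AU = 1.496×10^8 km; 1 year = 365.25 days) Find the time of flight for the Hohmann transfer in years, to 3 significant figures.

t = 1.48 years

From the circular-orbit relation v² = μ/r at r = 9.10×10^7 km: μ = v²r = (38.2)² × 9.10×10^7 = 1.32791×10^11 km³/s².
In km: r₁ = 3.51 × 1.496×10^8 = 5.25096×10^8 km; r₂ = 0.608 × 1.496×10^8 = 9.09568×10^7 km.
Transfer-ellipse semi-major axis a_t = (r₁ + r₂)/2 = (5.25096×10^8 + 9.09568×10^7)/2 = 3.080264×10^8 km.
By Kepler's third law the transfer-orbit period is T = 2π√(a_t³/μ), so t = T/2 = 4.661×10^7 s.
Converting: 4.661×10^7 s ÷ 3.15576×10^7 s/year (365.25 × 86400) = 1.48 years.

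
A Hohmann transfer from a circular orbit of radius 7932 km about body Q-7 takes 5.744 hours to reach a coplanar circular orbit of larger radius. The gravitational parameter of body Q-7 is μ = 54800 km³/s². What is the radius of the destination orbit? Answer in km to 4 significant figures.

r₂ = 18750 km

Transfer time t = 5.744 hours = 20678.4 s, and t = π√(a_t³/μ).
So a_t = (μ t²/π²)^(1/3) = (54800 × (20678.4)² / π²)^(1/3) = 13340 km.
Since a_t = (r₁ + r₂)/2, r₂ = 2a_t − r₁ = 2×13340 − 7932 = 18748 km.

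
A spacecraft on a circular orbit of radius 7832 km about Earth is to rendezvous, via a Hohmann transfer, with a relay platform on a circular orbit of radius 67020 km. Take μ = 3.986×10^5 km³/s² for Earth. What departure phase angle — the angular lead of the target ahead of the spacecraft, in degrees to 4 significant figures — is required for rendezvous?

φ = 104.9°

Transfer-ellipse semi-major axis a_t = (r₁ + r₂)/2 = (7832 + 67020)/2 = 37426 km.
The half-period of the transfer ellipse is t = π√(a_t³/μ) = 36030 s.
The target's mean motion on its circular orbit is ω₂ = √(μ/r₂³) = 3.639×10^-5 rad/s.
Angle swept by the target during transfer: ω₂·t = 1.311 rad = 75.11°.
Arrival is 180° from departure on the ellipse, so φ = 180° − 75.11° = 104.9°.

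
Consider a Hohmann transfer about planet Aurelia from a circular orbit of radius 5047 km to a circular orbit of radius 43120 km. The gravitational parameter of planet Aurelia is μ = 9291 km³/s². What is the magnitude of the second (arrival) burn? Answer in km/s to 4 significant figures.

Semi-major axis of the transfer orbit: a_t = (5047 + 43120)/2 = 24083.5 km.
Circular speed at r = 43120 km: v_c = √(μ/r) = 0.4642 km/s.
Transfer-orbit speed at the same r (vis-viva, a = a_t): v_t = √[μ(2/r − 1/a_t)] = 0.2125 km/s.
Δv₂ = |v_t − v_c| = |0.2125 − 0.4642| = 0.2517 km/s.

Δv₂ = 0.2517 km/s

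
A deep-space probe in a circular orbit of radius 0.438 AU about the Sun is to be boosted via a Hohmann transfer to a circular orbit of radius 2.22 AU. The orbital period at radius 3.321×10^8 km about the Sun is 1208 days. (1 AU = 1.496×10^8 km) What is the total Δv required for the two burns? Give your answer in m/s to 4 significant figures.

From Kepler's third law T² = 4π²r³/μ at r = 3.321×10^8 km, T = 1208 days = 1208 × 86400 s = 1.043712×10^8 s: μ = 4π²r³/T² = 1.32741×10^11 km³/s².
In km: r₁ = 0.438 × 1.496×10^8 = 6.55248×10^7 km; r₂ = 2.22 × 1.496×10^8 = 3.32112×10^8 km.
The Hohmann ellipse has a_t = (r₁ + r₂)/2 = 1.988184×10^8 km.
Circular speed at r₁: v₁ = √(μ/r₁) = √(1.32741×10^11/6.55248×10^7) = 45.009 km/s.
Transfer-orbit speed at r₁ (vis-viva equation): v_p = √[μ(2/r₁ − 1/a_t)] = 58.172 km/s.
First burn Δv₁ = |v_p − v₁| = 13.163 km/s.
Circular speed at r₂: v₂ = √(μ/r₂) = 19.992 km/s.
Transfer-orbit speed at r₂: v_a = √[μ(2/r₂ − 1/a_t)] = 11.477 km/s.
Second burn Δv₂ = |v₂ − v_a| = 8.5150 km/s.
Total Δv = Δv₁ + Δv₂ = 21.68 km/s.

Δv = 21680 m/s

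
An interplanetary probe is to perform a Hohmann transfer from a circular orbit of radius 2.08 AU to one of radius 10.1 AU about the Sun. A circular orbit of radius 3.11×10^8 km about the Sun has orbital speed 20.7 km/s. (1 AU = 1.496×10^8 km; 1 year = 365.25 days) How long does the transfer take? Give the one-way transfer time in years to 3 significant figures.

From the circular-orbit relation v² = μ/r at r = 3.11×10^8 km: μ = v²r = (20.7)² × 3.11×10^8 = 1.33260×10^11 km³/s².
In km: r₁ = 2.08 × 1.496×10^8 = 3.11168×10^8 km; r₂ = 10.1 × 1.496×10^8 = 1.51096×10^9 km.
The Hohmann ellipse has a_t = (r₁ + r₂)/2 = 9.11064×10^8 km.
Transfer time t = π√(a_t³/μ) = π√((9.11064×10^8)³ / 1.33260×10^11) = 2.367×10^8 s.
Converting: 2.367×10^8 s ÷ 3.15576×10^7 s/year (365.25 × 86400) = 7.50 years.

t = 7.50 years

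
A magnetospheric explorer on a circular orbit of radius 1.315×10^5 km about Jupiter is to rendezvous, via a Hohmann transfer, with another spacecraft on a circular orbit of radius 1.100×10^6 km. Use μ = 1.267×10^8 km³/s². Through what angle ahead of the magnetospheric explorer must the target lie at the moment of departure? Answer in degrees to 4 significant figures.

φ = 104.6°

The Hohmann ellipse has a_t = (r₁ + r₂)/2 = 6.1575×10^5 km.
The half-period of the transfer ellipse is t = π√(a_t³/μ) = 1.34855×10^5 s.
The target's mean motion on its circular orbit is ω₂ = √(μ/r₂³) = 9.75662×10^-6 rad/s.
Angle swept by the target during transfer: ω₂·t = 1.31573 rad = 75.39°.
Arrival is 180° from departure on the ellipse, so φ = 180° − 75.39° = 104.6°.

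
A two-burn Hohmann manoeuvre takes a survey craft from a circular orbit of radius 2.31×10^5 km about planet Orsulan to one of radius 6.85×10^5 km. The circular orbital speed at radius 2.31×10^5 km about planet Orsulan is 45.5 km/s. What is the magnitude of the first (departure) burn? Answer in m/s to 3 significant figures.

Δv₁ = 10100 m/s

From the circular-orbit relation v² = μ/r at r = 2.31×10^5 km: μ = v²r = (45.5)² × 2.31×10^5 = 4.78228×10^8 km³/s².
Semi-major axis of the transfer orbit: a_t = (2.310×10^5 + 6.850×10^5)/2 = 4.580×10^5 km.
On the circular orbit at r = 2.310×10^5 km, v_c = √(μ/r) = 45.50 km/s.
Vis-viva on the transfer ellipse at r = 2.310×10^5 km gives v_t = √[μ(2/r − 1/a_t)] = 55.64 km/s.
Δv₁ = |v_t − v_c| = |55.64 − 45.50| = 10.14 km/s.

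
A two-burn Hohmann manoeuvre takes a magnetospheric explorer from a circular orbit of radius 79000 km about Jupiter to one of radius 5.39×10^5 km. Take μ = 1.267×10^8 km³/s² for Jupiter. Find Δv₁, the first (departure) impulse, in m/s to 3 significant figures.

The Hohmann ellipse has a_t = (r₁ + r₂)/2 = 3.090×10^5 km.
Circular speed at r = 79000 km: v_c = √(μ/r) = 40.05 km/s.
Vis-viva on the transfer ellipse at r = 79000 km gives v_t = √[μ(2/r − 1/a_t)] = 52.89 km/s.
Δv₁ = |v_t − v_c| = |52.89 − 40.05| = 12.84 km/s.

Δv₁ = 12800 m/s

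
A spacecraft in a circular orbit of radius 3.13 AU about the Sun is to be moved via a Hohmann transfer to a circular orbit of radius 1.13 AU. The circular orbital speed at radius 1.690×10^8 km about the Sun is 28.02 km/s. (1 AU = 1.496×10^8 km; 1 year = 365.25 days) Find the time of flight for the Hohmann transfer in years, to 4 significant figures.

t = 1.555 years

From the circular-orbit relation v² = μ/r at r = 1.690×10^8 km: μ = v²r = (28.02)² × 1.690×10^8 = 1.32685×10^11 km³/s².
In km: r₁ = 3.13 × 1.496×10^8 = 4.68248×10^8 km; r₂ = 1.13 × 1.496×10^8 = 1.69048×10^8 km.
Semi-major axis of the transfer orbit: a_t = (4.68248×10^8 + 1.69048×10^8)/2 = 3.18648×10^8 km.
Half the transfer-orbit period gives t = π√(a_t³/μ) = 4.906×10^7 s.
Converting: 4.906×10^7 s ÷ 3.15576×10^7 s/year (365.25 × 86400) = 1.555 years.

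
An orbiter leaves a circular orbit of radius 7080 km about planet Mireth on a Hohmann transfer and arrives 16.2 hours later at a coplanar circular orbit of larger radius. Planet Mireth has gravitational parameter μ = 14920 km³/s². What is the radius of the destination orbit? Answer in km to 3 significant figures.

Transfer time t = 16.2 hours = 58320 s, and t = π√(a_t³/μ).
So a_t = (μ t²/π²)^(1/3) = (14920 × (58320)² / π²)^(1/3) = 17260 km.
Since a_t = (r₁ + r₂)/2, r₂ = 2a_t − r₁ = 2×17260 − 7080 = 27440 km.

r₂ = 27400 km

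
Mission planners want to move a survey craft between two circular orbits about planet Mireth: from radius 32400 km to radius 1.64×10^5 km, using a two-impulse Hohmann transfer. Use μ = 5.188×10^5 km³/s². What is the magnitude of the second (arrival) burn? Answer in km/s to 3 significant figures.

Semi-major axis of the transfer orbit: a_t = (32400 + 1.640×10^5)/2 = 98200 km.
Circular speed at r = 1.640×10^5 km: v_c = √(μ/r) = 1.779 km/s.
Vis-viva on the transfer ellipse at r = 1.640×10^5 km gives v_t = √[μ(2/r − 1/a_t)] = 1.022 km/s.
Δv₂ = |v_t − v_c| = |1.022 − 1.779| = 0.7570 km/s.

Δv₂ = 0.757 km/s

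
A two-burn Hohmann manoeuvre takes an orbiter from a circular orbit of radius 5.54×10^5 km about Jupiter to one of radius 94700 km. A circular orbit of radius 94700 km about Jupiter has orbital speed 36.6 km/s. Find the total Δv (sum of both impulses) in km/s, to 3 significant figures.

From the circular-orbit relation v² = μ/r at r = 94700 km: μ = v²r = (36.6)² × 94700 = 1.26856×10^8 km³/s².
Transfer-ellipse semi-major axis a_t = (r₁ + r₂)/2 = (5.540×10^5 + 94700)/2 = 3.2435×10^5 km.
At r₁ the circular-orbit speed is v₁ = √(μ/r₁) = 15.1322 km/s.
On the transfer ellipse at r₁, v² = μ(2/r − 1/a) gives v_a = √[μ(2/r₁ − 1/a_t)] = 8.17653 km/s.
First burn Δv₁ = |v_a − v₁| = 6.956 km/s.
At r₂, v₂ = √(μ/r₂) = 36.60 km/s.
Transfer-orbit speed at r₂: v_p = √[μ(2/r₂ − 1/a_t)] = 47.83 km/s.
Second burn Δv₂ = |v₂ − v_p| = 11.23 km/s.
Δv = Δv₁ + Δv₂ = 6.956 + 11.23 = 18.19 km/s.

Δv = 18.2 km/s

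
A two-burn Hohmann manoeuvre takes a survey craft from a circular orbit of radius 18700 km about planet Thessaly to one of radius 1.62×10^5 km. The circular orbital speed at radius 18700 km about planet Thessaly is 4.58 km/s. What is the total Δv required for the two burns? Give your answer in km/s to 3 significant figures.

From the circular-orbit relation v² = μ/r at r = 18700 km: μ = v²r = (4.58)² × 18700 = 3.92259×10^5 km³/s².
Semi-major axis of the transfer orbit: a_t = (18700 + 1.620×10^5)/2 = 90350 km.
At r₁ the circular-orbit speed is v₁ = √(μ/r₁) = 4.580 km/s.
Transfer-orbit speed at r₁ (v² = μ(2/r − 1/a)): v_p = √[μ(2/r₁ − 1/a_t)] = 6.133 km/s.
First burn Δv₁ = |v_p − v₁| = 1.553 km/s.
At r₂, v₂ = √(μ/r₂) = 1.556 km/s.
Transfer-orbit speed at r₂: v_a = √[μ(2/r₂ − 1/a_t)] = 0.7079 km/s.
Second burn Δv₂ = |v₂ − v_a| = 0.8481 km/s.
Δv = Δv₁ + Δv₂ = 1.553 + 0.8481 = 2.401 km/s.

Δv = 2.40 km/s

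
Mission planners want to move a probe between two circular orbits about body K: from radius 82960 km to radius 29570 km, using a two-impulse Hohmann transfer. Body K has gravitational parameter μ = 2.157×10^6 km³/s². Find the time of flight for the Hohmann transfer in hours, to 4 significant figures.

t = 7.930 hours

Semi-major axis of the transfer orbit: a_t = (82960 + 29570)/2 = 56265 km.
Transfer time t = π√(a_t³/μ) = π√((56265)³ / 2.157×10^6) = 28548 s.
Converting: 28548 s ÷ 3600 s/hour = 7.930 hours.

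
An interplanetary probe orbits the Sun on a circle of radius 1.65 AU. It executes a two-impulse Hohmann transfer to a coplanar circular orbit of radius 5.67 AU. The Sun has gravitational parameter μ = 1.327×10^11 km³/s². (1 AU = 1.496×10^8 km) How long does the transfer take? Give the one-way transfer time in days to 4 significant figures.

In km: r₁ = 1.65 × 1.496×10^8 = 2.4684×10^8 km; r₂ = 5.67 × 1.496×10^8 = 8.48232×10^8 km.
The Hohmann ellipse has a_t = (r₁ + r₂)/2 = 5.47536×10^8 km.
Transfer time t = π√(a_t³/μ) = π√((5.47536×10^8)³ / 1.327×10^11) = 1.105×10^8 s.
Converting: 1.105×10^8 s ÷ 86400 s/day = 1279 days.

t = 1279 days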